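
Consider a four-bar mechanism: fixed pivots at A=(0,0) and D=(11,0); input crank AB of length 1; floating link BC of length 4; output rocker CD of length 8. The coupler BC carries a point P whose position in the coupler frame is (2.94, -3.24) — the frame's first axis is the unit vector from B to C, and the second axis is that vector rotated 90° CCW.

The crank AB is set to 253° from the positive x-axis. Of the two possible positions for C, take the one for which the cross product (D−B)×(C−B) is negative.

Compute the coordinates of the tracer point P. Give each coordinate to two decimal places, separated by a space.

1.17 -5.08

A=(0,0), D=(11.00,0)
B = A + 1.00·(cos253°, sin253°) = (-0.2924, -0.9563)
|BD| = 11.3328
circle(B,4.00) ∩ circle(D,8.00): a=3.5486, h=1.8458
  candidates: C₊=(3.0879,1.1824) cross=20.918; C₋=(3.3994,-2.4961) cross=-20.918
  mode - wants cross < 0 → take C=(3.3994,-2.4961) (cross=-20.918)
ex = (C−B)/|BC| = (0.9229,-0.3850); ey = (0.3850,0.9229)
P = B + 2.94·ex + -3.24·ey = (1.1738,-5.0784)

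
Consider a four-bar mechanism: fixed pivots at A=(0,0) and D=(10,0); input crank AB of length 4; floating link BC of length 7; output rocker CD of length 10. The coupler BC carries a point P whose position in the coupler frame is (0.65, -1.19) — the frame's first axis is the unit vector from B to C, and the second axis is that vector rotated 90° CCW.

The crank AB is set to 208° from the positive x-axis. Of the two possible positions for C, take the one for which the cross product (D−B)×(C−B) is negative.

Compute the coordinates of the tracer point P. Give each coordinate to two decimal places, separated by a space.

-3.73 -3.22

A=(0,0), D=(10.00,0)
B = A + 4.00·(cos208°, sin208°) = (-3.5318, -1.8779)
|BD| = 13.6615
circle(B,7.00) ∩ circle(D,10.00): a=4.9642, h=4.9353
  candidates: C₊=(0.7069,3.6929) cross=67.423; C₋=(2.0637,-6.0840) cross=-67.423
  mode - wants cross < 0 → take C=(2.0637,-6.0840) (cross=-67.423)
ex = (C−B)/|BC| = (0.7993,-0.6009); ey = (0.6009,0.7993)
P = B + 0.65·ex + -1.19·ey = (-3.7272,-3.2197)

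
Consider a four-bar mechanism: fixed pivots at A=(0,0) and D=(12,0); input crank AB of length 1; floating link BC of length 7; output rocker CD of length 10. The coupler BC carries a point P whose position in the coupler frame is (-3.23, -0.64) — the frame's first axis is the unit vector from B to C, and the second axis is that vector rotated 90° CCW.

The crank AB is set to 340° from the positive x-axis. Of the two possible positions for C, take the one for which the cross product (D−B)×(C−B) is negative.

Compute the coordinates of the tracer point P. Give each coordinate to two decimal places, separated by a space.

-1.20 2.16

A=(0,0), D=(12.00,0)
B = A + 1.00·(cos340°, sin340°) = (0.9397, -0.3420)
|BD| = 11.0656
circle(B,7.00) ∩ circle(D,10.00): a=3.2284, h=6.2111
  candidates: C₊=(3.9745,5.9659) cross=68.729; C₋=(4.3585,-6.4504) cross=-68.729
  mode - wants cross < 0 → take C=(4.3585,-6.4504) (cross=-68.729)
ex = (C−B)/|BC| = (0.4884,-0.8726); ey = (0.8726,0.4884)
P = B + -3.23·ex + -0.64·ey = (-1.1963,2.1640)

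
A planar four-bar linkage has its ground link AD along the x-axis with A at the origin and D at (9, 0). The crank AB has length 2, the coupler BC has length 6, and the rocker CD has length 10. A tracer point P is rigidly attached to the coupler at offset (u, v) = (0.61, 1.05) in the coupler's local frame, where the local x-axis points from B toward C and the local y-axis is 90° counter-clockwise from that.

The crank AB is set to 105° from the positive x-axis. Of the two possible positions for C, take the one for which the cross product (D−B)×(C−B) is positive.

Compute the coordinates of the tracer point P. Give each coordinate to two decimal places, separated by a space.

A=(0,0), D=(9.00,0)
B = A + 2.00·(cos105°, sin105°) = (-0.5176, 1.9319)
|BD| = 9.7117
circle(B,6.00) ∩ circle(D,10.00): a=1.5609, h=5.7934
  candidates: C₊=(2.1645,7.2990) cross=56.264; C₋=(-0.1404,-4.0563) cross=-56.264
  mode + wants cross > 0 → take C=(2.1645,7.2990) (cross=56.264)
ex = (C−B)/|BC| = (0.4470,0.8945); ey = (-0.8945,0.4470)
P = B + 0.61·ex + 1.05·ey = (-1.1842,2.9469)

-1.18 2.95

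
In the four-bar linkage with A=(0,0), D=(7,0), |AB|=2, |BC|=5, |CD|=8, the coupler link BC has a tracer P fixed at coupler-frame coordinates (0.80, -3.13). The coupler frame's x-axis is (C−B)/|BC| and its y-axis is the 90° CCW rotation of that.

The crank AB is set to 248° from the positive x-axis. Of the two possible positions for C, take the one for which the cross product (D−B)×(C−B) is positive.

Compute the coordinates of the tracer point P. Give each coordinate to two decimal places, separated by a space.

2.43 -1.30

A=(0,0), D=(7.00,0)
B = A + 2.00·(cos248°, sin248°) = (-0.7492, -1.8544)
|BD| = 7.9680
circle(B,5.00) ∩ circle(D,8.00): a=1.5367, h=4.7580
  candidates: C₊=(-0.3620,3.1306) cross=37.912; C₋=(1.8526,-6.1241) cross=-37.912
  mode + wants cross > 0 → take C=(-0.3620,3.1306) (cross=37.912)
ex = (C−B)/|BC| = (0.0774,0.9970); ey = (-0.9970,0.0774)
P = B + 0.80·ex + -3.13·ey = (2.4333,-1.2992)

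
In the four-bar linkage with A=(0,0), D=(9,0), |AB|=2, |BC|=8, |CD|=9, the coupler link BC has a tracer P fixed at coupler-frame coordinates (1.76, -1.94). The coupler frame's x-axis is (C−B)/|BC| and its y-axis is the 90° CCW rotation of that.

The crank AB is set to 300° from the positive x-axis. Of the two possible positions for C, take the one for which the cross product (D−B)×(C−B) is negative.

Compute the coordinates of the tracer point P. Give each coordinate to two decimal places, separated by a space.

A=(0,0), D=(9.00,0)
B = A + 2.00·(cos300°, sin300°) = (1.0000, -1.7321)
|BD| = 8.1854
circle(B,8.00) ∩ circle(D,9.00): a=3.0542, h=7.3940
  candidates: C₊=(2.4205,6.1408) cross=60.523; C₋=(5.5497,-8.3124) cross=-60.523
  mode - wants cross < 0 → take C=(5.5497,-8.3124) (cross=-60.523)
ex = (C−B)/|BC| = (0.5687,-0.8225); ey = (0.8225,0.5687)
P = B + 1.76·ex + -1.94·ey = (0.4052,-4.2830)

0.41 -4.28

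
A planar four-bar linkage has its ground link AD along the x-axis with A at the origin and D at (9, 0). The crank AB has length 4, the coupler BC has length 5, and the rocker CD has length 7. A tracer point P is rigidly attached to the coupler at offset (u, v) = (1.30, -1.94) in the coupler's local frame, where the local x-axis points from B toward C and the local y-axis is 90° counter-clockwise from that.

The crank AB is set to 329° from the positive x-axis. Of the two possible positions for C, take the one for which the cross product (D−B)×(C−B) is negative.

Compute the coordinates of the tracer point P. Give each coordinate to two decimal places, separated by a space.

2.44 -4.18

A=(0,0), D=(9.00,0)
B = A + 4.00·(cos329°, sin329°) = (3.4287, -2.0602)
|BD| = 5.9400
circle(B,5.00) ∩ circle(D,7.00): a=0.9498, h=4.9090
  candidates: C₊=(2.6170,2.8735) cross=29.159; C₋=(6.0221,-6.3350) cross=-29.159
  mode - wants cross < 0 → take C=(6.0221,-6.3350) (cross=-29.159)
ex = (C−B)/|BC| = (0.5187,-0.8550); ey = (0.8550,0.5187)
P = B + 1.30·ex + -1.94·ey = (2.4443,-4.1779)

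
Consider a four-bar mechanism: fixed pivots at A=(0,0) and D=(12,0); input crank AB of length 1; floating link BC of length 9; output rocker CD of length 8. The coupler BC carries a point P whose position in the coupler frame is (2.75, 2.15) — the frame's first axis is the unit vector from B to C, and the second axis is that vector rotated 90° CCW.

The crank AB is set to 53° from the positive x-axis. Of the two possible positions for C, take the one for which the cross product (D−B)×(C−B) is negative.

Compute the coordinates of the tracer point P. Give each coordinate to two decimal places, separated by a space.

A=(0,0), D=(12.00,0)
B = A + 1.00·(cos53°, sin53°) = (0.6018, 0.7986)
|BD| = 11.4261
circle(B,9.00) ∩ circle(D,8.00): a=6.4570, h=6.2696
  candidates: C₊=(7.4812,6.6016) cross=71.637; C₋=(6.6048,-5.9069) cross=-71.637
  mode - wants cross < 0 → take C=(6.6048,-5.9069) (cross=-71.637)
ex = (C−B)/|BC| = (0.6670,-0.7451); ey = (0.7451,0.6670)
P = B + 2.75·ex + 2.15·ey = (4.0379,0.1838)

4.04 0.18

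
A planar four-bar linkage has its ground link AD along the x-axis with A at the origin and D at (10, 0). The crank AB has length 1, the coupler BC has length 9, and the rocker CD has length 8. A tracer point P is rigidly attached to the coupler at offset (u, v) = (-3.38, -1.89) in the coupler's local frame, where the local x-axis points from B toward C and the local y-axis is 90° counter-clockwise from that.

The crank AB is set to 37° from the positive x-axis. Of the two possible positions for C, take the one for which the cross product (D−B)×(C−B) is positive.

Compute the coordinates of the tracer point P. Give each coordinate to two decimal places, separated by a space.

-0.04 -3.18

A=(0,0), D=(10.00,0)
B = A + 1.00·(cos37°, sin37°) = (0.7986, 0.6018)
|BD| = 9.2210
circle(B,9.00) ∩ circle(D,8.00): a=5.5323, h=7.0988
  candidates: C₊=(6.7825,7.3244) cross=65.459; C₋=(5.8558,-6.8430) cross=-65.459
  mode + wants cross > 0 → take C=(6.7825,7.3244) (cross=65.459)
ex = (C−B)/|BC| = (0.6649,0.7470); ey = (-0.7470,0.6649)
P = B + -3.38·ex + -1.89·ey = (-0.0369,-3.1795)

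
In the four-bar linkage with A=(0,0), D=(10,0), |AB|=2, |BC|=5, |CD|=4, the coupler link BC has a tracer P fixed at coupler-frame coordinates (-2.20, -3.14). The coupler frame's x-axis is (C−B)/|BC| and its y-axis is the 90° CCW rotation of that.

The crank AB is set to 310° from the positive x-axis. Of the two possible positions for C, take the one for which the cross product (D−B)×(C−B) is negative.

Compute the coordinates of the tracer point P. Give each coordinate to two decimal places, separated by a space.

A=(0,0), D=(10.00,0)
B = A + 2.00·(cos310°, sin310°) = (1.2856, -1.5321)
|BD| = 8.8481
circle(B,5.00) ∩ circle(D,4.00): a=4.9326, h=0.8181
  candidates: C₊=(6.0020,0.1277) cross=7.238; C₋=(6.2853,-1.4837) cross=-7.238
  mode - wants cross < 0 → take C=(6.2853,-1.4837) (cross=-7.238)
ex = (C−B)/|BC| = (1.0000,0.0097); ey = (-0.0097,1.0000)
P = B + -2.20·ex + -3.14·ey = (-0.8839,-4.6932)

-0.88 -4.69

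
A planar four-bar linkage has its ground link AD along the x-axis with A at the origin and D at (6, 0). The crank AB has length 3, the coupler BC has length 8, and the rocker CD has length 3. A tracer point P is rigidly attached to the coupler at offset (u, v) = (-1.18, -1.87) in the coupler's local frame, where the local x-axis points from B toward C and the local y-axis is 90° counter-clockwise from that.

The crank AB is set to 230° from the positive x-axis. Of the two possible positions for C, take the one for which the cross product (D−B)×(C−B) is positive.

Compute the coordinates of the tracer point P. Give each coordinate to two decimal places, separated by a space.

A=(0,0), D=(6.00,0)
B = A + 3.00·(cos230°, sin230°) = (-1.9284, -2.2981)
|BD| = 8.2547
circle(B,8.00) ∩ circle(D,3.00): a=7.4588, h=2.8925
  candidates: C₊=(4.4303,2.5565) cross=23.877; C₋=(6.0408,-2.9997) cross=-23.877
  mode + wants cross > 0 → take C=(4.4303,2.5565) (cross=23.877)
ex = (C−B)/|BC| = (0.7948,0.6068); ey = (-0.6068,0.7948)
P = B + -1.18·ex + -1.87·ey = (-1.7315,-4.5005)

-1.73 -4.50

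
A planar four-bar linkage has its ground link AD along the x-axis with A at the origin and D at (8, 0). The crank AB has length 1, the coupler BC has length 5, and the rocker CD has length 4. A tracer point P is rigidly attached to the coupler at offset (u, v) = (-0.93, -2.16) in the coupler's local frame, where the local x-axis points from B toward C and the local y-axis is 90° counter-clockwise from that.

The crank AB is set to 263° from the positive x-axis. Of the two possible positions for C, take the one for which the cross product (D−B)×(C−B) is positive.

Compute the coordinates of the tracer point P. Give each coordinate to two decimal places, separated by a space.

A=(0,0), D=(8.00,0)
B = A + 1.00·(cos263°, sin263°) = (-0.1219, -0.9925)
|BD| = 8.1823
circle(B,5.00) ∩ circle(D,4.00): a=4.6411, h=1.8601
  candidates: C₊=(4.2593,1.4168) cross=15.220; C₋=(4.7106,-2.2759) cross=-15.220
  mode + wants cross > 0 → take C=(4.2593,1.4168) (cross=15.220)
ex = (C−B)/|BC| = (0.8762,0.4819); ey = (-0.4819,0.8762)
P = B + -0.93·ex + -2.16·ey = (0.1041,-3.3334)

0.10 -3.33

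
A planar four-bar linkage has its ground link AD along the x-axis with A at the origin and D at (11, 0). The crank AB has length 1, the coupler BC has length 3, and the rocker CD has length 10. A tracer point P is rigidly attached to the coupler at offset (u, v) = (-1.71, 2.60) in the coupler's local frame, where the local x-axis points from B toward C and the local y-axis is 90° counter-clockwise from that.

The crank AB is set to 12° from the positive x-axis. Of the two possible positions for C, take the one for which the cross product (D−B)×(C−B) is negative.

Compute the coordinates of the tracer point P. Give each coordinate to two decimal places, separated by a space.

3.32 2.26

A=(0,0), D=(11.00,0)
B = A + 1.00·(cos12°, sin12°) = (0.9781, 0.2079)
|BD| = 10.0240
circle(B,3.00) ∩ circle(D,10.00): a=0.4729, h=2.9625
  candidates: C₊=(1.5124,3.1600) cross=29.696; C₋=(1.3895,-2.7638) cross=-29.696
  mode - wants cross < 0 → take C=(1.3895,-2.7638) (cross=-29.696)
ex = (C−B)/|BC| = (0.1371,-0.9906); ey = (0.9906,0.1371)
P = B + -1.71·ex + 2.60·ey = (3.3191,2.2583)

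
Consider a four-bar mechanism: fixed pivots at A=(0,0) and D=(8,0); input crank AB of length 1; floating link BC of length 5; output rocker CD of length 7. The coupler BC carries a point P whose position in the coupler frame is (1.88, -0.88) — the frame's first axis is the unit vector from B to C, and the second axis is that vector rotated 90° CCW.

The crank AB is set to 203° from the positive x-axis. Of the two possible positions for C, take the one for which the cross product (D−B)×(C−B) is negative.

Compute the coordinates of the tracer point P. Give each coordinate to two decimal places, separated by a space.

-0.35 -2.39

A=(0,0), D=(8.00,0)
B = A + 1.00·(cos203°, sin203°) = (-0.9205, -0.3907)
|BD| = 8.9291
circle(B,5.00) ∩ circle(D,7.00): a=3.1206, h=3.9066
  candidates: C₊=(2.0262,3.6487) cross=34.883; C₋=(2.3681,-4.1571) cross=-34.883
  mode - wants cross < 0 → take C=(2.3681,-4.1571) (cross=-34.883)
ex = (C−B)/|BC| = (0.6577,-0.7533); ey = (0.7533,0.6577)
P = B + 1.88·ex + -0.88·ey = (-0.3469,-2.3857)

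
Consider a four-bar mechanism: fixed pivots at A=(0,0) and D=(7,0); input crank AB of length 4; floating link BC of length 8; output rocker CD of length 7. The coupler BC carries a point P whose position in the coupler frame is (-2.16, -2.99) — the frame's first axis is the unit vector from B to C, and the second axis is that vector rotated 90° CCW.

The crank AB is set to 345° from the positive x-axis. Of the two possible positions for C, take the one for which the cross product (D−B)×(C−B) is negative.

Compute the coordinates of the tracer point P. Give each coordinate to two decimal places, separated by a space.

A=(0,0), D=(7.00,0)
B = A + 4.00·(cos345°, sin345°) = (3.8637, -1.0353)
|BD| = 3.3027
circle(B,8.00) ∩ circle(D,7.00): a=3.9222, h=6.9725
  candidates: C₊=(5.4026,6.8153) cross=23.029; C₋=(9.7738,-6.4270) cross=-23.029
  mode - wants cross < 0 → take C=(9.7738,-6.4270) (cross=-23.029)
ex = (C−B)/|BC| = (0.7388,-0.6740); ey = (0.6740,0.7388)
P = B + -2.16·ex + -2.99·ey = (0.2528,-1.7884)

0.25 -1.79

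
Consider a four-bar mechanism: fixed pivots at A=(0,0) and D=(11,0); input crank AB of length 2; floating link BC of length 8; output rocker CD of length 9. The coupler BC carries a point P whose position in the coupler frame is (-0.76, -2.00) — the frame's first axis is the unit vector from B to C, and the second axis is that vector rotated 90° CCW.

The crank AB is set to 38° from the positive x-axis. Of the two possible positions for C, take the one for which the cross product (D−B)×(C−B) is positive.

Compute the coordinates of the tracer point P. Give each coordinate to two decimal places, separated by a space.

A=(0,0), D=(11.00,0)
B = A + 2.00·(cos38°, sin38°) = (1.5760, 1.2313)
|BD| = 9.5041
circle(B,8.00) ∩ circle(D,9.00): a=3.8577, h=7.0084
  candidates: C₊=(6.3092,7.6809) cross=66.609; C₋=(4.4932,-6.2178) cross=-66.609
  mode + wants cross > 0 → take C=(6.3092,7.6809) (cross=66.609)
ex = (C−B)/|BC| = (0.5916,0.8062); ey = (-0.8062,0.5916)
P = B + -0.76·ex + -2.00·ey = (2.7388,-0.5647)

2.74 -0.56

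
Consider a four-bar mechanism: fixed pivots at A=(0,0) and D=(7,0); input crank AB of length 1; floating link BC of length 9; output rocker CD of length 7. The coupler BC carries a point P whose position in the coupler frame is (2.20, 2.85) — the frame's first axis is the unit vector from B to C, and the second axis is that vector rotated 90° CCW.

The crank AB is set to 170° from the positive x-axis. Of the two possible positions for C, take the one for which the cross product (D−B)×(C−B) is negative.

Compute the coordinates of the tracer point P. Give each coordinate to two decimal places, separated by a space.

A=(0,0), D=(7.00,0)
B = A + 1.00·(cos170°, sin170°) = (-0.9848, 0.1736)
|BD| = 7.9867
circle(B,9.00) ∩ circle(D,7.00): a=5.9967, h=6.7112
  candidates: C₊=(5.1564,6.7529) cross=53.600; C₋=(4.8645,-6.6663) cross=-53.600
  mode - wants cross < 0 → take C=(4.8645,-6.6663) (cross=-53.600)
ex = (C−B)/|BC| = (0.6499,-0.7600); ey = (0.7600,0.6499)
P = B + 2.20·ex + 2.85·ey = (2.6110,0.3539)

2.61 0.35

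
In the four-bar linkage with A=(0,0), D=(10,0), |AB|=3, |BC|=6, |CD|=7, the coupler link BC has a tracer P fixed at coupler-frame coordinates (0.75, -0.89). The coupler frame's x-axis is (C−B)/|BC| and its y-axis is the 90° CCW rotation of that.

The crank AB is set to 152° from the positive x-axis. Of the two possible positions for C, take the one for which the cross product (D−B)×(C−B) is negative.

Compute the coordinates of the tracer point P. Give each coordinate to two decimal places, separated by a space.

-2.23 0.32

A=(0,0), D=(10.00,0)
B = A + 3.00·(cos152°, sin152°) = (-2.6488, 1.4084)
|BD| = 12.7270
circle(B,6.00) ∩ circle(D,7.00): a=5.8528, h=1.3210
  candidates: C₊=(3.3142,2.0736) cross=16.812; C₋=(3.0218,-0.5521) cross=-16.812
  mode - wants cross < 0 → take C=(3.0218,-0.5521) (cross=-16.812)
ex = (C−B)/|BC| = (0.9451,-0.3268); ey = (0.3268,0.9451)
P = B + 0.75·ex + -0.89·ey = (-2.2308,0.3222)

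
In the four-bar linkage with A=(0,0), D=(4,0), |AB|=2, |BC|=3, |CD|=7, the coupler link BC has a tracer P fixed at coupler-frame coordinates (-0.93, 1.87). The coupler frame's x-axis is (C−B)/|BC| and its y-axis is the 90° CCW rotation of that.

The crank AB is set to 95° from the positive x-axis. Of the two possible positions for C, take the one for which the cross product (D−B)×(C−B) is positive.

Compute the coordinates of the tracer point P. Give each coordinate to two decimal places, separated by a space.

-1.70 0.57

A=(0,0), D=(4.00,0)
B = A + 2.00·(cos95°, sin95°) = (-0.1743, 1.9924)
|BD| = 4.6254
circle(B,3.00) ∩ circle(D,7.00): a=-2.0112, h=2.2260
  candidates: C₊=(-1.0306,4.8676) cross=10.296; C₋=(-2.9482,0.8498) cross=-10.296
  mode + wants cross > 0 → take C=(-1.0306,4.8676) (cross=10.296)
ex = (C−B)/|BC| = (-0.2854,0.9584); ey = (-0.9584,-0.2854)
P = B + -0.93·ex + 1.87·ey = (-1.7011,0.5674)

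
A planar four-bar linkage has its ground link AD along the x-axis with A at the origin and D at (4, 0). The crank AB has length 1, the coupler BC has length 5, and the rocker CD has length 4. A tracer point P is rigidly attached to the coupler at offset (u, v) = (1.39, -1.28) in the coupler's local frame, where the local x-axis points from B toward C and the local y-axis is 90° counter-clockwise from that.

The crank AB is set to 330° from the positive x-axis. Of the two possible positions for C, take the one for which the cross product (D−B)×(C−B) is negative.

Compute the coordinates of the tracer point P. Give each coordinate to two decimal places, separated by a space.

0.98 -2.39

A=(0,0), D=(4.00,0)
B = A + 1.00·(cos330°, sin330°) = (0.8660, -0.5000)
|BD| = 3.1736
circle(B,5.00) ∩ circle(D,4.00): a=3.0047, h=3.9964
  candidates: C₊=(3.2036,3.9199) cross=12.683; C₋=(4.4629,-3.9731) cross=-12.683
  mode - wants cross < 0 → take C=(4.4629,-3.9731) (cross=-12.683)
ex = (C−B)/|BC| = (0.7194,-0.6946); ey = (0.6946,0.7194)
P = B + 1.39·ex + -1.28·ey = (0.9768,-2.3863)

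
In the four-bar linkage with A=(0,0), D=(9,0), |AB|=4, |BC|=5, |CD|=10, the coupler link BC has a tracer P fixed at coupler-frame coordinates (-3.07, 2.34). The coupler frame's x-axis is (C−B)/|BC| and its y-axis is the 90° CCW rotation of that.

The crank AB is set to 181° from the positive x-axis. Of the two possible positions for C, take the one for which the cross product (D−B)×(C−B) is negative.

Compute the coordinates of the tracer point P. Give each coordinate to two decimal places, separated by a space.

A=(0,0), D=(9.00,0)
B = A + 4.00·(cos181°, sin181°) = (-3.9994, -0.0698)
|BD| = 12.9996
circle(B,5.00) ∩ circle(D,10.00): a=3.6151, h=3.4542
  candidates: C₊=(-0.4029,3.4037) cross=44.903; C₋=(-0.3658,-3.5045) cross=-44.903
  mode - wants cross < 0 → take C=(-0.3658,-3.5045) (cross=-44.903)
ex = (C−B)/|BC| = (0.7267,-0.6869); ey = (0.6869,0.7267)
P = B + -3.07·ex + 2.34·ey = (-4.6230,3.7396)

-4.62 3.74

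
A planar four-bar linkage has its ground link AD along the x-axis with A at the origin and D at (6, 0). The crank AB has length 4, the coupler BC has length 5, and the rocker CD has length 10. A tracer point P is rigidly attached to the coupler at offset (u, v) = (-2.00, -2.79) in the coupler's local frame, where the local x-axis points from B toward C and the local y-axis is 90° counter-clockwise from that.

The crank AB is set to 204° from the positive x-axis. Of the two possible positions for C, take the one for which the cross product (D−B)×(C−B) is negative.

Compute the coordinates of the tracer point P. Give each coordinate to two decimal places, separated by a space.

-6.99 -0.81

A=(0,0), D=(6.00,0)
B = A + 4.00·(cos204°, sin204°) = (-3.6542, -1.6269)
|BD| = 9.7903
circle(B,5.00) ∩ circle(D,10.00): a=1.0648, h=4.8853
  candidates: C₊=(-3.4160,3.3674) cross=47.829; C₋=(-1.7923,-6.2674) cross=-47.829
  mode - wants cross < 0 → take C=(-1.7923,-6.2674) (cross=-47.829)
ex = (C−B)/|BC| = (0.3724,-0.9281); ey = (0.9281,0.3724)
P = B + -2.00·ex + -2.79·ey = (-6.9883,-0.8097)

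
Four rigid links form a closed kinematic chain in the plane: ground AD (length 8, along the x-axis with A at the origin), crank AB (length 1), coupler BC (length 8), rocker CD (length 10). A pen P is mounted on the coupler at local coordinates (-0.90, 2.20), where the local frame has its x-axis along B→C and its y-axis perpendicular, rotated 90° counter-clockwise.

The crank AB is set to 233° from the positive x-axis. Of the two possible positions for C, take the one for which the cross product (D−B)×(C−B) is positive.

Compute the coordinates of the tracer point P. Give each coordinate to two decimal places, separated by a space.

A=(0,0), D=(8.00,0)
B = A + 1.00·(cos233°, sin233°) = (-0.6018, -0.7986)
|BD| = 8.6388
circle(B,8.00) ∩ circle(D,10.00): a=2.2358, h=7.6812
  candidates: C₊=(0.9143,7.0564) cross=66.357; C₋=(2.3345,-8.2403) cross=-66.357
  mode + wants cross > 0 → take C=(0.9143,7.0564) (cross=66.357)
ex = (C−B)/|BC| = (0.1895,0.9819); ey = (-0.9819,0.1895)
P = B + -0.90·ex + 2.20·ey = (-2.9325,-1.2654)

-2.93 -1.27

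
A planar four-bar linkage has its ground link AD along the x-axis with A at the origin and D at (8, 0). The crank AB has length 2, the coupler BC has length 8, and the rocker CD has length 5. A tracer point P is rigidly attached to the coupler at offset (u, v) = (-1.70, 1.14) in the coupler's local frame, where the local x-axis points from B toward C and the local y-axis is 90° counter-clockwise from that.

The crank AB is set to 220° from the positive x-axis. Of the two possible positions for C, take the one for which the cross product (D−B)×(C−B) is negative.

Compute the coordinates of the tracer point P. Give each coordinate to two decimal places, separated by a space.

A=(0,0), D=(8.00,0)
B = A + 2.00·(cos220°, sin220°) = (-1.5321, -1.2856)
|BD| = 9.6184
circle(B,8.00) ∩ circle(D,5.00): a=6.8366, h=4.1547
  candidates: C₊=(4.6878,3.7456) cross=39.961; C₋=(5.7984,-4.4892) cross=-39.961
  mode - wants cross < 0 → take C=(5.7984,-4.4892) (cross=-39.961)
ex = (C−B)/|BC| = (0.9163,-0.4005); ey = (0.4005,0.9163)
P = B + -1.70·ex + 1.14·ey = (-2.6333,0.4398)

-2.63 0.44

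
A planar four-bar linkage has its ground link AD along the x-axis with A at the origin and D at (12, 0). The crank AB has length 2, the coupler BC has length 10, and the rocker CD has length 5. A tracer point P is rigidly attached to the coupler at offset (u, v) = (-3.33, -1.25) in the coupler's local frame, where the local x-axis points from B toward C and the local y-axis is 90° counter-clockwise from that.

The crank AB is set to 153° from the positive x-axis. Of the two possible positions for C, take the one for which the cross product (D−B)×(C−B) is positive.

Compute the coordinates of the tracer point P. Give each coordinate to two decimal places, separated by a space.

-4.78 -1.01

A=(0,0), D=(12.00,0)
B = A + 2.00·(cos153°, sin153°) = (-1.7820, 0.9080)
|BD| = 13.8119
circle(B,10.00) ∩ circle(D,5.00): a=9.6210, h=2.7270
  candidates: C₊=(7.9974,2.9966) cross=37.665; C₋=(7.6389,-2.4456) cross=-37.665
  mode + wants cross > 0 → take C=(7.9974,2.9966) (cross=37.665)
ex = (C−B)/|BC| = (0.9779,0.2089); ey = (-0.2089,0.9779)
P = B + -3.33·ex + -1.25·ey = (-4.7775,-1.0100)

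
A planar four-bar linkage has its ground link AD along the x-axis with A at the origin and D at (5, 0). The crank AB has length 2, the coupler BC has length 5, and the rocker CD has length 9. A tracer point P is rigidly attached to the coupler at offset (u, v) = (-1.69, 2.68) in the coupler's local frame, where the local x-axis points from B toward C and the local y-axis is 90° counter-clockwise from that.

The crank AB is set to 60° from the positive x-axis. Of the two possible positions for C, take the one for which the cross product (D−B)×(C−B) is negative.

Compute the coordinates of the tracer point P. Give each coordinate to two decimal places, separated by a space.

A=(0,0), D=(5.00,0)
B = A + 2.00·(cos60°, sin60°) = (1.0000, 1.7321)
|BD| = 4.3589
circle(B,5.00) ∩ circle(D,9.00): a=-4.2442, h=2.6433
  candidates: C₊=(-1.8444,5.8441) cross=11.522; C₋=(-3.9451,0.9929) cross=-11.522
  mode - wants cross < 0 → take C=(-3.9451,0.9929) (cross=-11.522)
ex = (C−B)/|BC| = (-0.9890,-0.1478); ey = (0.1478,-0.9890)
P = B + -1.69·ex + 2.68·ey = (3.0676,-0.6687)

3.07 -0.67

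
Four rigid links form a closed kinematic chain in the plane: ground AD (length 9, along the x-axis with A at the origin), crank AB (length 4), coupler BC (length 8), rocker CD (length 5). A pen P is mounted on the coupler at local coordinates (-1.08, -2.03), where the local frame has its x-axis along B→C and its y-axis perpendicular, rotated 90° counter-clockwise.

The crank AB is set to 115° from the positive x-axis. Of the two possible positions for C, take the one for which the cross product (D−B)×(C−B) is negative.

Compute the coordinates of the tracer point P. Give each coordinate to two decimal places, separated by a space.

-3.85 2.82

A=(0,0), D=(9.00,0)
B = A + 4.00·(cos115°, sin115°) = (-1.6905, 3.6252)
|BD| = 11.2884
circle(B,8.00) ∩ circle(D,5.00): a=7.3716, h=3.1079
  candidates: C₊=(6.2888,4.2011) cross=35.083; C₋=(4.2926,-1.6854) cross=-35.083
  mode - wants cross < 0 → take C=(4.2926,-1.6854) (cross=-35.083)
ex = (C−B)/|BC| = (0.7479,-0.6638); ey = (0.6638,0.7479)
P = B + -1.08·ex + -2.03·ey = (-3.8458,2.8240)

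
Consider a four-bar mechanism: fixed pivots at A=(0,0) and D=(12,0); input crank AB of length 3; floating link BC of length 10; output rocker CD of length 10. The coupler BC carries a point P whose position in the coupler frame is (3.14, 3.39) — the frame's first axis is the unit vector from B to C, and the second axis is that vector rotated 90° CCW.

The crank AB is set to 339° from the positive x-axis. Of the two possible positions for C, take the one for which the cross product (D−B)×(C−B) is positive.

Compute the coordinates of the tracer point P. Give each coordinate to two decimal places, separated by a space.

A=(0,0), D=(12.00,0)
B = A + 3.00·(cos339°, sin339°) = (2.8007, -1.0751)
|BD| = 9.2619
circle(B,10.00) ∩ circle(D,10.00): a=4.6309, h=8.8631
  candidates: C₊=(6.3716,8.2656) cross=82.089; C₋=(8.4292,-9.3407) cross=-82.089
  mode + wants cross > 0 → take C=(6.3716,8.2656) (cross=82.089)
ex = (C−B)/|BC| = (0.3571,0.9341); ey = (-0.9341,0.3571)
P = B + 3.14·ex + 3.39·ey = (0.7555,3.0684)

0.76 3.07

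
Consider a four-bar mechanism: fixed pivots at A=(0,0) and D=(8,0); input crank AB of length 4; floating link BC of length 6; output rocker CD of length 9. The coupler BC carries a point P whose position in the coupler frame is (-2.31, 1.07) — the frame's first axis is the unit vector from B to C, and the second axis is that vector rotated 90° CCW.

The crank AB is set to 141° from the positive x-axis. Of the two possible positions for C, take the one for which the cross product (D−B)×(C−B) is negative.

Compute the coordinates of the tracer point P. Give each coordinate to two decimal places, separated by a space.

-3.14 5.06

A=(0,0), D=(8.00,0)
B = A + 4.00·(cos141°, sin141°) = (-3.1086, 2.5173)
|BD| = 11.3902
circle(B,6.00) ∩ circle(D,9.00): a=3.7197, h=4.7078
  candidates: C₊=(1.5596,6.2866) cross=53.623; C₋=(-0.5213,-2.8962) cross=-53.623
  mode - wants cross < 0 → take C=(-0.5213,-2.8962) (cross=-53.623)
ex = (C−B)/|BC| = (0.4312,-0.9022); ey = (0.9022,0.4312)
P = B + -2.31·ex + 1.07·ey = (-3.1393,5.0629)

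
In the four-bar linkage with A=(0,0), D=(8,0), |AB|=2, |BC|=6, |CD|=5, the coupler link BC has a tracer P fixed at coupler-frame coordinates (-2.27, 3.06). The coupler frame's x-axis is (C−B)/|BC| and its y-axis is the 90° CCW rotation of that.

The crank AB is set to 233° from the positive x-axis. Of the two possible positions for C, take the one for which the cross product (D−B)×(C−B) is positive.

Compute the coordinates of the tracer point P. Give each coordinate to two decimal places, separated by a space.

-4.89 -0.62

A=(0,0), D=(8.00,0)
B = A + 2.00·(cos233°, sin233°) = (-1.2036, -1.5973)
|BD| = 9.3412
circle(B,6.00) ∩ circle(D,5.00): a=5.2594, h=2.8877
  candidates: C₊=(3.4845,2.1472) cross=26.975; C₋=(4.4721,-3.5431) cross=-26.975
  mode + wants cross > 0 → take C=(3.4845,2.1472) (cross=26.975)
ex = (C−B)/|BC| = (0.7814,0.6241); ey = (-0.6241,0.7814)
P = B + -2.27·ex + 3.06·ey = (-4.8870,-0.6230)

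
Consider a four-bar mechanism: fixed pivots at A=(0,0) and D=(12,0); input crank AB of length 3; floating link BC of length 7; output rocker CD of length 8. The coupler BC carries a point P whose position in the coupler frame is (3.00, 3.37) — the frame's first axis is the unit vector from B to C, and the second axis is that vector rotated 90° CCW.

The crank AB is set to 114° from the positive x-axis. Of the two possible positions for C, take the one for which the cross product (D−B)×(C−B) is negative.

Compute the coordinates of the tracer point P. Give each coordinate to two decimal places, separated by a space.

3.24 3.44

A=(0,0), D=(12.00,0)
B = A + 3.00·(cos114°, sin114°) = (-1.2202, 2.7406)
|BD| = 13.5013
circle(B,7.00) ∩ circle(D,8.00): a=6.1951, h=3.2589
  candidates: C₊=(5.5075,4.6741) cross=43.999; C₋=(4.1844,-1.7079) cross=-43.999
  mode - wants cross < 0 → take C=(4.1844,-1.7079) (cross=-43.999)
ex = (C−B)/|BC| = (0.7721,-0.6355); ey = (0.6355,0.7721)
P = B + 3.00·ex + 3.37·ey = (3.2377,3.4361)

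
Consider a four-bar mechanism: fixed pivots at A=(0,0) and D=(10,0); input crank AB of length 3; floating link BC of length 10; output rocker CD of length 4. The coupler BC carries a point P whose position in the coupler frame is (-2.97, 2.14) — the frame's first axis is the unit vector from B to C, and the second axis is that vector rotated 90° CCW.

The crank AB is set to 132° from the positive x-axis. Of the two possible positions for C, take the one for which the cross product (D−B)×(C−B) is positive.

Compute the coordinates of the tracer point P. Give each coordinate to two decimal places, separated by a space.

-5.21 4.00

A=(0,0), D=(10.00,0)
B = A + 3.00·(cos132°, sin132°) = (-2.0074, 2.2294)
|BD| = 12.2126
circle(B,10.00) ∩ circle(D,4.00): a=9.5454, h=2.9809
  candidates: C₊=(7.9218,3.4177) cross=36.405; C₋=(6.8334,-2.4439) cross=-36.405
  mode + wants cross > 0 → take C=(7.9218,3.4177) (cross=36.405)
ex = (C−B)/|BC| = (0.9929,0.1188); ey = (-0.1188,0.9929)
P = B + -2.97·ex + 2.14·ey = (-5.2106,4.0013)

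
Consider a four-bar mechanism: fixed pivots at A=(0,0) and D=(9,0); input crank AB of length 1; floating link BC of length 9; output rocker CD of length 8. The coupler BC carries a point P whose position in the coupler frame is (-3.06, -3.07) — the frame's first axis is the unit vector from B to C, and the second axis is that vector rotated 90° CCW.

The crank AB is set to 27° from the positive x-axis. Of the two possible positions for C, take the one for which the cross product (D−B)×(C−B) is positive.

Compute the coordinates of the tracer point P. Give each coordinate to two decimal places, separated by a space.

1.44 -3.85

A=(0,0), D=(9.00,0)
B = A + 1.00·(cos27°, sin27°) = (0.8910, 0.4540)
|BD| = 8.1217
circle(B,9.00) ∩ circle(D,8.00): a=5.1074, h=7.4104
  candidates: C₊=(6.4047,7.5673) cross=60.185; C₋=(5.5762,-7.2303) cross=-60.185
  mode + wants cross > 0 → take C=(6.4047,7.5673) (cross=60.185)
ex = (C−B)/|BC| = (0.6126,0.7904); ey = (-0.7904,0.6126)
P = B + -3.06·ex + -3.07·ey = (1.4428,-3.8453)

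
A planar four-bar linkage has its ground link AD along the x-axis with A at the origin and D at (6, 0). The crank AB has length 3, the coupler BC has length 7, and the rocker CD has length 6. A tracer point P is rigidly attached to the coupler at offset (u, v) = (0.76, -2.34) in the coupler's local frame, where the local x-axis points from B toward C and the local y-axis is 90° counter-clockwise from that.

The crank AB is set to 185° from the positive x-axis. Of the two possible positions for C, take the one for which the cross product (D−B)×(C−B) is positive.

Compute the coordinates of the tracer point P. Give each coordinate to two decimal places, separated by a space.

A=(0,0), D=(6.00,0)
B = A + 3.00·(cos185°, sin185°) = (-2.9886, -0.2615)
|BD| = 8.9924
circle(B,7.00) ∩ circle(D,6.00): a=5.2190, h=4.6650
  candidates: C₊=(2.0926,4.5533) cross=41.949; C₋=(2.3639,-4.7727) cross=-41.949
  mode + wants cross > 0 → take C=(2.0926,4.5533) (cross=41.949)
ex = (C−B)/|BC| = (0.7259,0.6878); ey = (-0.6878,0.7259)
P = B + 0.76·ex + -2.34·ey = (-0.8274,-1.4373)

-0.83 -1.44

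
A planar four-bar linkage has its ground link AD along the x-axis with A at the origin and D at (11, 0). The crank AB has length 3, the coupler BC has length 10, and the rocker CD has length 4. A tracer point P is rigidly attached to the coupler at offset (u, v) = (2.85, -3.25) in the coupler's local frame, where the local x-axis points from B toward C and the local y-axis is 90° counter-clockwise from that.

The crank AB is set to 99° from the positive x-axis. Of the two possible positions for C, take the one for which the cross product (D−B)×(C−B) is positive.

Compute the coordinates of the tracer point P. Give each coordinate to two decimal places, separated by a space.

2.62 -0.07

A=(0,0), D=(11.00,0)
B = A + 3.00·(cos99°, sin99°) = (-0.4693, 2.9631)
|BD| = 11.8459
circle(B,10.00) ∩ circle(D,4.00): a=9.4685, h=3.2168
  candidates: C₊=(9.5028,3.7092) cross=38.106; C₋=(7.8935,-2.5199) cross=-38.106
  mode + wants cross > 0 → take C=(9.5028,3.7092) (cross=38.106)
ex = (C−B)/|BC| = (0.9972,0.0746); ey = (-0.0746,0.9972)
P = B + 2.85·ex + -3.25·ey = (2.6153,-0.0652)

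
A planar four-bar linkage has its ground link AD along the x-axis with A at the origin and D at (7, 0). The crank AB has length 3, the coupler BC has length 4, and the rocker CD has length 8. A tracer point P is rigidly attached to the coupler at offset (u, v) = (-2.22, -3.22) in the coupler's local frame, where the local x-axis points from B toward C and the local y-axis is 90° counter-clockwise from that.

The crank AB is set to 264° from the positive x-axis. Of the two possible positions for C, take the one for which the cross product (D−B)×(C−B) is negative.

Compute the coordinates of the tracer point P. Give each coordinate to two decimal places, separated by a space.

-4.22 -3.04

A=(0,0), D=(7.00,0)
B = A + 3.00·(cos264°, sin264°) = (-0.3136, -2.9836)
|BD| = 7.8987
circle(B,4.00) ∩ circle(D,8.00): a=0.9109, h=3.8949
  candidates: C₊=(-0.9414,0.9669) cross=30.765; C₋=(2.0011,-6.2458) cross=-30.765
  mode - wants cross < 0 → take C=(2.0011,-6.2458) (cross=-30.765)
ex = (C−B)/|BC| = (0.5787,-0.8156); ey = (0.8156,0.5787)
P = B + -2.22·ex + -3.22·ey = (-4.2243,-3.0363)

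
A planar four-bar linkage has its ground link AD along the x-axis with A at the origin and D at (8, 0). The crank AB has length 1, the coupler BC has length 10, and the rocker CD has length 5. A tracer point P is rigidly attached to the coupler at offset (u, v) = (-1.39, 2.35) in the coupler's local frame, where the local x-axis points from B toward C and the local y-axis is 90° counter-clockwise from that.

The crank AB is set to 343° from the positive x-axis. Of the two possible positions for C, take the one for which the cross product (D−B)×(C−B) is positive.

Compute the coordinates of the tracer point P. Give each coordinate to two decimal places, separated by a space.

A=(0,0), D=(8.00,0)
B = A + 1.00·(cos343°, sin343°) = (0.9563, -0.2924)
|BD| = 7.0498
circle(B,10.00) ∩ circle(D,5.00): a=8.8442, h=4.6669
  candidates: C₊=(9.5994,4.7373) cross=32.901; C₋=(9.9865,-4.5885) cross=-32.901
  mode + wants cross > 0 → take C=(9.5994,4.7373) (cross=32.901)
ex = (C−B)/|BC| = (0.8643,0.5030); ey = (-0.5030,0.8643)
P = B + -1.39·ex + 2.35·ey = (-1.4271,1.0396)

-1.43 1.04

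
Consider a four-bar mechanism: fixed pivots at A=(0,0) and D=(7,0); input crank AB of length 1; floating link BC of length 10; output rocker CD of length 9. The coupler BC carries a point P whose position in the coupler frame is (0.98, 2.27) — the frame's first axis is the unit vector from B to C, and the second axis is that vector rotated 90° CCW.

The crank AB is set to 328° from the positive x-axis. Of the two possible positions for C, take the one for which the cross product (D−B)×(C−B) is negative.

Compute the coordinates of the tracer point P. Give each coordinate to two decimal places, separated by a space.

3.29 -0.14

A=(0,0), D=(7.00,0)
B = A + 1.00·(cos328°, sin328°) = (0.8480, -0.5299)
|BD| = 6.1747
circle(B,10.00) ∩ circle(D,9.00): a=4.6259, h=8.8657
  candidates: C₊=(4.6960,8.7001) cross=54.743; C₋=(6.2177,-8.9659) cross=-54.743
  mode - wants cross < 0 → take C=(6.2177,-8.9659) (cross=-54.743)
ex = (C−B)/|BC| = (0.5370,-0.8436); ey = (0.8436,0.5370)
P = B + 0.98·ex + 2.27·ey = (3.2893,-0.1377)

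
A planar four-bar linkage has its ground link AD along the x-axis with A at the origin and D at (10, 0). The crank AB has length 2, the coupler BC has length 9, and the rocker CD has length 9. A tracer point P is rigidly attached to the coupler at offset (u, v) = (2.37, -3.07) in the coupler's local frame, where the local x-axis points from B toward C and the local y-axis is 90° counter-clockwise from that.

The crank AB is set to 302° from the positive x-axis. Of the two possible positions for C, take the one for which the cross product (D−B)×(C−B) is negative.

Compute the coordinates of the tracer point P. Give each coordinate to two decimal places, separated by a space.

A=(0,0), D=(10.00,0)
B = A + 2.00·(cos302°, sin302°) = (1.0598, -1.6961)
|BD| = 9.0996
circle(B,9.00) ∩ circle(D,9.00): a=4.5498, h=7.7653
  candidates: C₊=(4.0825,6.7811) cross=70.661; C₋=(6.9773,-8.4772) cross=-70.661
  mode - wants cross < 0 → take C=(6.9773,-8.4772) (cross=-70.661)
ex = (C−B)/|BC| = (0.6575,-0.7535); ey = (0.7535,0.6575)
P = B + 2.37·ex + -3.07·ey = (0.3050,-5.5003)

0.30 -5.50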